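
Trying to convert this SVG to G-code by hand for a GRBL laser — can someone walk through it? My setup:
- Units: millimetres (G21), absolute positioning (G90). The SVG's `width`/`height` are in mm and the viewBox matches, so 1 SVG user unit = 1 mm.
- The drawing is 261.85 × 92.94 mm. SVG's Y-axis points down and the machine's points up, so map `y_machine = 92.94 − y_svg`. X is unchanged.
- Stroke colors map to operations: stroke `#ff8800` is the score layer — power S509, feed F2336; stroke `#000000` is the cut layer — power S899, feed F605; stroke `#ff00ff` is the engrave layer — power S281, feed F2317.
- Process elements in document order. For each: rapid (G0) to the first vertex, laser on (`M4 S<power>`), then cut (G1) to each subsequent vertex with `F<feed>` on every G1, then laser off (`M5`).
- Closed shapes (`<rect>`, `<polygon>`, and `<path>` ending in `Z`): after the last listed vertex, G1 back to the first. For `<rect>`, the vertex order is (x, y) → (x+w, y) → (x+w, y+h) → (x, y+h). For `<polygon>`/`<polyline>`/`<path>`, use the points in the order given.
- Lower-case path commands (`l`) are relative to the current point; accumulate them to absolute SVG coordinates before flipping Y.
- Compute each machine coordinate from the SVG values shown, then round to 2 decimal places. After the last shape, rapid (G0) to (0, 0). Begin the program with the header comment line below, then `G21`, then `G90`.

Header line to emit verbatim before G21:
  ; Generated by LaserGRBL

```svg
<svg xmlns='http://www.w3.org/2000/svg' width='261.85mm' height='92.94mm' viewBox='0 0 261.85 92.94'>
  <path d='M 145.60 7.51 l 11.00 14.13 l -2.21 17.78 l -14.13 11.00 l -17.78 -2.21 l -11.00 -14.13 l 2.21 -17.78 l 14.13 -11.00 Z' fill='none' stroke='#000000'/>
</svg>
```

Since the viewBox matches the mm dimensions, user units are millimetres directly. The only transform is the Y-flip y_m = 92.94 − y_svg.

Shape 1 is a regular polygon drawn with `<path>`. Its stroke #000000 means cut at S899, F605. After flipping Y the toolpath is (145.60,85.43) → (156.60,71.30) → (154.39,53.52) → (140.26,42.52) → (122.48,44.73) → (111.48,58.86) → (113.69,76.64) → (127.82,87.64) → (145.60,85.43), returning to the start.

; Generated by LaserGRBL
G21
G90
G0 X145.60 Y85.43
M4 S899
G1 X156.60 Y71.30 F605
G1 X154.39 Y53.52 F605
G1 X140.26 Y42.52 F605
G1 X122.48 Y44.73 F605
G1 X111.48 Y58.86 F605
G1 X113.69 Y76.64 F605
G1 X127.82 Y87.64 F605
G1 X145.60 Y85.43 F605
M5
G0 X0.00 Y0.00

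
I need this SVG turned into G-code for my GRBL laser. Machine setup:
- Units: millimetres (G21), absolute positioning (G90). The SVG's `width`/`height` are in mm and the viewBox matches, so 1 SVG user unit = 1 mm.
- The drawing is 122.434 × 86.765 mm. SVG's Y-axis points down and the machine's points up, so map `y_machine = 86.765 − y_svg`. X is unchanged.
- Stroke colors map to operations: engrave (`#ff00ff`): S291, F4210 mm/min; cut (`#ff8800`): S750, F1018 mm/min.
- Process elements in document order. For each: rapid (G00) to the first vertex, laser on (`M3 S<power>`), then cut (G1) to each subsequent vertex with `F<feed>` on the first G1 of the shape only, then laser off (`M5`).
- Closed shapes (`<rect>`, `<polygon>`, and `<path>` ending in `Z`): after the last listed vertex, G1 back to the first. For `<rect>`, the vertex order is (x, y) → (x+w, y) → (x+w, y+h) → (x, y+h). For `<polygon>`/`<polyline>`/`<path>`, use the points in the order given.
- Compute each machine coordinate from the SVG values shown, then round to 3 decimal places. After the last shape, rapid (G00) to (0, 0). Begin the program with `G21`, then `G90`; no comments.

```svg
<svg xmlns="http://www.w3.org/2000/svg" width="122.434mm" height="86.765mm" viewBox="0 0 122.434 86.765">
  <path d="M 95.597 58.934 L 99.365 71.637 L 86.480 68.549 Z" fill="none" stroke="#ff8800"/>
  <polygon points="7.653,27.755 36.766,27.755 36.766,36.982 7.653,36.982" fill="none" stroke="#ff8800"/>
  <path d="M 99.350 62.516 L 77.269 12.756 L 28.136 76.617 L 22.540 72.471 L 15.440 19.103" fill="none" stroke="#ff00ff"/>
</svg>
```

G21
G90
G00 X95.597 Y27.831
M3 S750
G1 X99.365 Y15.128 F1018
G1 X86.480 Y18.216
G1 X95.597 Y27.831
M5
G00 X7.653 Y59.010
M3 S750
G1 X36.766 Y59.010 F1018
G1 X36.766 Y49.783
G1 X7.653 Y49.783
G1 X7.653 Y59.010
M5
G00 X99.350 Y24.249
M3 S291
G1 X77.269 Y74.009 F4210
G1 X28.136 Y10.148
G1 X22.540 Y14.294
G1 X15.440 Y67.662
M5
G00 X0.000 Y0.000

Since the viewBox matches the mm dimensions, user units are millimetres directly. The only transform is the Y-flip y_m = 86.765 − y_svg.

Shape 1 is a regular polygon drawn with `<path>`. Its stroke #ff8800 means cut at S750, F1018. After flipping Y the toolpath is (95.597,27.831) → (99.365,15.128) → (86.480,18.216) → (95.597,27.831), returning to the start.

Shape 2 is a rectangle drawn with `<polygon>`. Its stroke #ff8800 means cut at S750, F1018. After flipping Y the toolpath is (7.653,59.010) → (36.766,59.010) → (36.766,49.783) → (7.653,49.783) → (7.653,59.010), returning to the start.

Shape 3 is a open polyline drawn with `<path>`. Its stroke #ff00ff means engrave at S291, F4210. After flipping Y the toolpath is (99.350,24.249) → (77.269,74.009) → (28.136,10.148) → (22.540,14.294) → (15.440,67.662).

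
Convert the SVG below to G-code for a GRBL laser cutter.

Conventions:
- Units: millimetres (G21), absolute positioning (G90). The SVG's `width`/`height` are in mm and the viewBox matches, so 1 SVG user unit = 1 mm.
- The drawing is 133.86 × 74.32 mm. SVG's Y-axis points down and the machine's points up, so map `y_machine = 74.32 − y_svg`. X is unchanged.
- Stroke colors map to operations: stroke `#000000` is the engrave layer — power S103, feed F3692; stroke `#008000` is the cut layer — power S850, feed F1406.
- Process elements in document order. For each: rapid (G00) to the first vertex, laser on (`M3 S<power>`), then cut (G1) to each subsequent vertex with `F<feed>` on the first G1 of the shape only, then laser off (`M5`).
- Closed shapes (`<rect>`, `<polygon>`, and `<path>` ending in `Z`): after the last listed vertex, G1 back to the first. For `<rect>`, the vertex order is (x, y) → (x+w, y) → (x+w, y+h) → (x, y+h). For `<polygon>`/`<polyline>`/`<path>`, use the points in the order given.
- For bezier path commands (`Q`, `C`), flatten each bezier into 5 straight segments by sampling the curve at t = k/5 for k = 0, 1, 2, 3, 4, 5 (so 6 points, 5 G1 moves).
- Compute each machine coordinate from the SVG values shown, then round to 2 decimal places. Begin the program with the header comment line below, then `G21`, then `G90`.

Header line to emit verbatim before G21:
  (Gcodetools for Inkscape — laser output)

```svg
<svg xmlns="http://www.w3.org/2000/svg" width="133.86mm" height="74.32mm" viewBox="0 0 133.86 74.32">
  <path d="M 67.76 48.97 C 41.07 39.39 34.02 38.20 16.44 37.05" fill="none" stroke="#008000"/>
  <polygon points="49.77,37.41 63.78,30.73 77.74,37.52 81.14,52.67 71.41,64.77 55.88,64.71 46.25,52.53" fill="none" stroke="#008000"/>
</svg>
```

1 u = 1 mm; y_m = 74.32 − y.

[1] `<path>` cubic bezier, #008000→cut S850 F1406: (67.76,25.35) → (53.86,30.16) → (43.23,33.35) → (34.41,35.34) → (25.97,36.51) → (16.44,37.27)

[2] `<polygon>` regular polygon, #008000→cut S850 F1406: (49.77,36.91) → (63.78,43.59) → (77.74,36.80) → (81.14,21.65) → (71.41,9.55) → (55.88,9.61) → (46.25,21.79) → (49.77,36.91) (closed)

(Gcodetools for Inkscape — laser output)
G21
G90
G00 X67.76 Y25.35
M3 S850
G1 X53.86 Y30.16 F1406
G1 X43.23 Y33.35
G1 X34.41 Y35.34
G1 X25.97 Y36.51
G1 X16.44 Y37.27
M5
G00 X49.77 Y36.91
M3 S850
G1 X63.78 Y43.59 F1406
G1 X77.74 Y36.80
G1 X81.14 Y21.65
G1 X71.41 Y9.55
G1 X55.88 Y9.61
G1 X46.25 Y21.79
G1 X49.77 Y36.91
M5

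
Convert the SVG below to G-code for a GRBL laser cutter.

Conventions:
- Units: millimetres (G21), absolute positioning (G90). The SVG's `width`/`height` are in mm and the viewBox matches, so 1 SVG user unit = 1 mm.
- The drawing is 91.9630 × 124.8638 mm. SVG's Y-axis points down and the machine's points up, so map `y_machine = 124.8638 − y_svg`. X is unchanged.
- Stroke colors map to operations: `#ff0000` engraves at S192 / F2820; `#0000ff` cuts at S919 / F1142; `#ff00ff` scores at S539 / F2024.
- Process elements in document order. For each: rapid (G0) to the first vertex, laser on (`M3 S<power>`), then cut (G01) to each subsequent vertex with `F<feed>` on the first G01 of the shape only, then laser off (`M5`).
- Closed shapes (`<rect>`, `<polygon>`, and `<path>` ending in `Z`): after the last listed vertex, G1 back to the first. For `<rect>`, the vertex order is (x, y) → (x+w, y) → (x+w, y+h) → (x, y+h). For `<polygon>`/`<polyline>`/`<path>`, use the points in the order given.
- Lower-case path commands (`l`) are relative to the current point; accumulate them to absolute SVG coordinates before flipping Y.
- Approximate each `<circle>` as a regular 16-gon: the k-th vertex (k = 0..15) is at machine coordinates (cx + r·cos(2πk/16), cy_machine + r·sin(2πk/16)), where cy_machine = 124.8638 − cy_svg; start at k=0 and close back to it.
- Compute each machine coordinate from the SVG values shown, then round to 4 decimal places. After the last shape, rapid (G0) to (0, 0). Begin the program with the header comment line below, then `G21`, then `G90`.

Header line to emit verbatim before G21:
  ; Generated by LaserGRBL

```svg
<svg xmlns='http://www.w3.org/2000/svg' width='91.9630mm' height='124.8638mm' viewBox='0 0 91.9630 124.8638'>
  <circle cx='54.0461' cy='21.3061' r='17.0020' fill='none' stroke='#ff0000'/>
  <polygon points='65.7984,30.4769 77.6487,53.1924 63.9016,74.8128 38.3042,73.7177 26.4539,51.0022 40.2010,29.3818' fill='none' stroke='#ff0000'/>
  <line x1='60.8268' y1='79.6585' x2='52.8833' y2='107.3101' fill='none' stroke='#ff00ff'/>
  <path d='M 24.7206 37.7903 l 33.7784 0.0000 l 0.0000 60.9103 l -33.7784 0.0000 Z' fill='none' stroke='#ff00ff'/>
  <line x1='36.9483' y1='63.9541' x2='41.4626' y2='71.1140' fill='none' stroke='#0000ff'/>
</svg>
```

; Generated by LaserGRBL
G21
G90
G0 X71.0481 Y103.5577
M3 S192
G01 X69.7539 Y110.0641 F2820
G01 X66.0683 Y115.5799
G01 X60.5525 Y119.2655
G01 X54.0461 Y120.5597
G01 X47.5397 Y119.2655
G01 X42.0239 Y115.5799
G01 X38.3383 Y110.0641
G01 X37.0441 Y103.5577
G01 X38.3383 Y97.0513
G01 X42.0239 Y91.5355
G01 X47.5397 Y87.8499
G01 X54.0461 Y86.5557
G01 X60.5525 Y87.8499
G01 X66.0683 Y91.5355
G01 X69.7539 Y97.0513
G01 X71.0481 Y103.5577
M5
G0 X65.7984 Y94.3869
M3 S192
G01 X77.6487 Y71.6714 F2820
G01 X63.9016 Y50.0510
G01 X38.3042 Y51.1461
G01 X26.4539 Y73.8616
G01 X40.2010 Y95.4820
G01 X65.7984 Y94.3869
M5
G0 X60.8268 Y45.2053
M3 S539
G01 X52.8833 Y17.5537 F2024
M5
G0 X24.7206 Y87.0735
M3 S539
G01 X58.4990 Y87.0735 F2024
G01 X58.4990 Y26.1632
G01 X24.7206 Y26.1632
G01 X24.7206 Y87.0735
M5
G0 X36.9483 Y60.9097
M3 S919
G01 X41.4626 Y53.7498 F1142
M5
G0 X0.0000 Y0.0000

viewBox `0 0 91.9630 124.8638` with mm width/height → 1 unit = 1 mm. Flip: y_m = 124.8638 − y_svg.

**Shape 1** — `<circle>` circle, stroke `#ff0000` → engrave (S192, F2820). Machine vertices: (71.0481,103.5577) → (69.7539,110.0641) → (66.0683,115.5799) → (60.5525,119.2655) → (54.0461,120.5597) → (47.5397,119.2655) → (42.0239,115.5799) → (38.3383,110.0641) → (37.0441,103.5577) → (38.3383,97.0513) → (42.0239,91.5355) → (47.5397,87.8499) → (54.0461,86.5557) → (60.5525,87.8499) → (66.0683,91.5355) → (69.7539,97.0513) → (71.0481,103.5577). Closed: final G1 returns to the first vertex.

**Shape 2** — `<polygon>` regular polygon, stroke `#ff0000` → engrave (S192, F2820). Machine vertices: (65.7984,94.3869) → (77.6487,71.6714) → (63.9016,50.0510) → (38.3042,51.1461) → (26.4539,73.8616) → (40.2010,95.4820) → (65.7984,94.3869). Closed: final G1 returns to the first vertex.

**Shape 3** — `<line>` line segment, stroke `#ff00ff` → score (S539, F2024). Machine vertices: (60.8268,45.2053) → (52.8833,17.5537). Open path.

**Shape 4** — `<path>` rectangle, stroke `#ff00ff` → score (S539, F2024). Machine vertices: (24.7206,87.0735) → (58.4990,87.0735) → (58.4990,26.1632) → (24.7206,26.1632) → (24.7206,87.0735). Closed: final G1 returns to the first vertex.

**Shape 5** — `<line>` line segment, stroke `#0000ff` → cut (S919, F1142). Machine vertices: (36.9483,60.9097) → (41.4626,53.7498). Open path.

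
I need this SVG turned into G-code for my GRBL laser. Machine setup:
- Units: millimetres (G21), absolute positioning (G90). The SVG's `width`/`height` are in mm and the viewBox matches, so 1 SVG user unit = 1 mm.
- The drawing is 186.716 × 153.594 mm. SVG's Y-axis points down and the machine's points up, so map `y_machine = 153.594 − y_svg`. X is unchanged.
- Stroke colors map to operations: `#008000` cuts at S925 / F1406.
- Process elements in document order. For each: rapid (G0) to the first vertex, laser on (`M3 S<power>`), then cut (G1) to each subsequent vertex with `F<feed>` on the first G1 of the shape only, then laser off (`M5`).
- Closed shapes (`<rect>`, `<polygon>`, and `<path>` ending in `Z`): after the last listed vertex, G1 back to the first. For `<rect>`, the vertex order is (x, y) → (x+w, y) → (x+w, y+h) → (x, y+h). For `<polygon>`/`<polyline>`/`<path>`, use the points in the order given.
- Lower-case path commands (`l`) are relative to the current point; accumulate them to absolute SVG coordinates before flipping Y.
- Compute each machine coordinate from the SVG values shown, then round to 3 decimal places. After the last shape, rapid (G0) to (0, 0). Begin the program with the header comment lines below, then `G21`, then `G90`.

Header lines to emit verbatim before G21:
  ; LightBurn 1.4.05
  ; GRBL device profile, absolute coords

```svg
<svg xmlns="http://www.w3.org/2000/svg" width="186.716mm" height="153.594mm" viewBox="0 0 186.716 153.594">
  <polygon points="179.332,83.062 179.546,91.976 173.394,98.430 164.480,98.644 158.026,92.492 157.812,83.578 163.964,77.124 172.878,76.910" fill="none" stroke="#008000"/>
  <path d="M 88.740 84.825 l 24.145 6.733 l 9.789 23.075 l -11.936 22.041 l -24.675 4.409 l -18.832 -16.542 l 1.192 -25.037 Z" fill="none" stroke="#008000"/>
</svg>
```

1 u = 1 mm; y_m = 153.594 − y.

[1] `<polygon>` regular polygon, #008000→cut S925 F1406: (179.332,70.532) → (179.546,61.618) → (173.394,55.164) → (164.480,54.950) → (158.026,61.102) → (157.812,70.016) → (163.964,76.470) → (172.878,76.684) → (179.332,70.532) (closed)

[2] `<path>` regular polygon, #008000→cut S925 F1406: (88.740,68.769) → (112.885,62.036) → (122.674,38.961) → (110.738,16.920) → (86.063,12.511) → (67.231,29.053) → (68.423,54.090) → (88.740,68.769) (closed)

; LightBurn 1.4.05
; GRBL device profile, absolute coords
G21
G90
G0 X179.332 Y70.532
M3 S925
G1 X179.546 Y61.618 F1406
G1 X173.394 Y55.164
G1 X164.480 Y54.950
G1 X158.026 Y61.102
G1 X157.812 Y70.016
G1 X163.964 Y76.470
G1 X172.878 Y76.684
G1 X179.332 Y70.532
M5
G0 X88.740 Y68.769
M3 S925
G1 X112.885 Y62.036 F1406
G1 X122.674 Y38.961
G1 X110.738 Y16.920
G1 X86.063 Y12.511
G1 X67.231 Y29.053
G1 X68.423 Y54.090
G1 X88.740 Y68.769
M5
G0 X0.000 Y0.000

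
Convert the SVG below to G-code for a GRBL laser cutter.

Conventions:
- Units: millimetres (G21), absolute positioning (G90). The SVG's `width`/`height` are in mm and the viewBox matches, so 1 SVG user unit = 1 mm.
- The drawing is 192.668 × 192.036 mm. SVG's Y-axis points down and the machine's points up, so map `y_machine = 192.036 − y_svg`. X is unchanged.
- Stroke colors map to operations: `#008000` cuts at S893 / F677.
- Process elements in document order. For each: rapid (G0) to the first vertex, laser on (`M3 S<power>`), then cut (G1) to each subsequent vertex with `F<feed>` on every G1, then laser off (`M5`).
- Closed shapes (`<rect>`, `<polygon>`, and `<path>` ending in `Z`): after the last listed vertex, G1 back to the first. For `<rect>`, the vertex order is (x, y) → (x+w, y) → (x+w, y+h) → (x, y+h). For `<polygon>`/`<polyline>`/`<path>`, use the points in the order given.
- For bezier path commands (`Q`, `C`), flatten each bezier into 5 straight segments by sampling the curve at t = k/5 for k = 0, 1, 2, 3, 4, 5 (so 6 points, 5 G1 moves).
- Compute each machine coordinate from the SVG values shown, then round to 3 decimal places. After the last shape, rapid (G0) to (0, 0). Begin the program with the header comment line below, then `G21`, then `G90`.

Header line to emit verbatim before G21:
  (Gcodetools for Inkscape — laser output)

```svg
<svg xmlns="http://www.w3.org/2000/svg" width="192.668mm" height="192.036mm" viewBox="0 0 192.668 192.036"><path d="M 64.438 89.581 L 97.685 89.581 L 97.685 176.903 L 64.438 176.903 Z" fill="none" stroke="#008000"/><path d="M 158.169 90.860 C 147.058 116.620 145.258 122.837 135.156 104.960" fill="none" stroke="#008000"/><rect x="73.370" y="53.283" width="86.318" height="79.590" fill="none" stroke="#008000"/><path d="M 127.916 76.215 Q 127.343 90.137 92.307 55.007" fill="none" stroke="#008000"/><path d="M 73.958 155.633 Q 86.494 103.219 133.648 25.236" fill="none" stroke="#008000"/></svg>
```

(Gcodetools for Inkscape — laser output)
G21
G90
G0 X64.438 Y102.455
M3 S893
G1 X97.685 Y102.455 F677
G1 X97.685 Y15.133 F677
G1 X64.438 Y15.133 F677
G1 X64.438 Y102.455 F677
M5
G0 X158.169 Y101.176
M3 S893
G1 X152.479 Y88.102 F677
G1 X148.178 Y79.936 F677
G1 X144.421 Y76.897 F677
G1 X140.362 Y79.205 F677
G1 X135.156 Y87.076 F677
M5
G0 X73.370 Y138.753
M3 S893
G1 X159.688 Y138.753 F677
G1 X159.688 Y59.163 F677
G1 X73.370 Y59.163 F677
G1 X73.370 Y138.753 F677
M5
G0 X127.916 Y115.821
M3 S893
G1 X126.308 Y112.214 F677
G1 X121.944 Y112.532 F677
G1 X114.822 Y116.773 F677
G1 X104.943 Y124.939 F677
G1 X92.307 Y137.029 F677
M5
G0 X73.958 Y36.403
M3 S893
G1 X80.357 Y58.391 F677
G1 X89.526 Y82.425 F677
G1 X101.464 Y108.505 F677
G1 X116.171 Y136.630 F677
G1 X133.648 Y166.800 F677
M5
G0 X0.000 Y0.000

1 u = 1 mm; y_m = 192.036 − y.

[1] `<path>` rectangle, #008000→cut S893 F677: (64.438,102.455) → (97.685,102.455) → (97.685,15.133) → (64.438,15.133) → (64.438,102.455) (closed)

[2] `<path>` cubic bezier, #008000→cut S893 F677: (158.169,101.176) → (152.479,88.102) → (148.178,79.936) → (144.421,76.897) → (140.362,79.205) → (135.156,87.076)

[3] `<rect>` rectangle, #008000→cut S893 F677: (73.370,138.753) → (159.688,138.753) → (159.688,59.163) → (73.370,59.163) → (73.370,138.753) (closed)

[4] `<path>` quadratic bezier, #008000→cut S893 F677: (127.916,115.821) → (126.308,112.214) → (121.944,112.532) → (114.822,116.773) → (104.943,124.939) → (92.307,137.029)

[5] `<path>` quadratic bezier, #008000→cut S893 F677: (73.958,36.403) → (80.357,58.391) → (89.526,82.425) → (101.464,108.505) → (116.171,136.630) → (133.648,166.800)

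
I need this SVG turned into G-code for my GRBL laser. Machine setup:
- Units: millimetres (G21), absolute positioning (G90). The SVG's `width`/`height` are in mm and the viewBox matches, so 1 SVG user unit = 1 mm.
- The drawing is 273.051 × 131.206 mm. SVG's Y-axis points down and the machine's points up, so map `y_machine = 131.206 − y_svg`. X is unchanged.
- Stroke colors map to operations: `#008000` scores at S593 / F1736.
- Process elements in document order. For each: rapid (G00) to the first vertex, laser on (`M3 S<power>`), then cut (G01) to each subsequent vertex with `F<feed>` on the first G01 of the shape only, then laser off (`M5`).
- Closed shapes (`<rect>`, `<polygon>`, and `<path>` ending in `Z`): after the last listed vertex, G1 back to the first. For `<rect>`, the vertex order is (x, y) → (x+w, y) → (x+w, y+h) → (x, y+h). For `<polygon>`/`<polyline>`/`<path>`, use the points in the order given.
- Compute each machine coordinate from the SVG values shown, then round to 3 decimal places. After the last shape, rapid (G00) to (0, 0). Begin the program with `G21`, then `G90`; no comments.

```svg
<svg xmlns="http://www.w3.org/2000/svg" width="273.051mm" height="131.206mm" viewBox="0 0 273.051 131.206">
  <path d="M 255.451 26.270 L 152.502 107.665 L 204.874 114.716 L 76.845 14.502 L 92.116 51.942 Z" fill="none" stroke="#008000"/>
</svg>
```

Since the viewBox matches the mm dimensions, user units are millimetres directly. The only transform is the Y-flip y_m = 131.206 − y_svg.

Shape 1 is a closed polygon drawn with `<path>`. Its stroke #008000 means score at S593, F1736. After flipping Y the toolpath is (255.451,104.936) → (152.502,23.541) → (204.874,16.490) → (76.845,116.704) → (92.116,79.264) → (255.451,104.936), returning to the start.

G21
G90
G00 X255.451 Y104.936
M3 S593
G01 X152.502 Y23.541 F1736
G01 X204.874 Y16.490
G01 X76.845 Y116.704
G01 X92.116 Y79.264
G01 X255.451 Y104.936
M5
G00 X0.000 Y0.000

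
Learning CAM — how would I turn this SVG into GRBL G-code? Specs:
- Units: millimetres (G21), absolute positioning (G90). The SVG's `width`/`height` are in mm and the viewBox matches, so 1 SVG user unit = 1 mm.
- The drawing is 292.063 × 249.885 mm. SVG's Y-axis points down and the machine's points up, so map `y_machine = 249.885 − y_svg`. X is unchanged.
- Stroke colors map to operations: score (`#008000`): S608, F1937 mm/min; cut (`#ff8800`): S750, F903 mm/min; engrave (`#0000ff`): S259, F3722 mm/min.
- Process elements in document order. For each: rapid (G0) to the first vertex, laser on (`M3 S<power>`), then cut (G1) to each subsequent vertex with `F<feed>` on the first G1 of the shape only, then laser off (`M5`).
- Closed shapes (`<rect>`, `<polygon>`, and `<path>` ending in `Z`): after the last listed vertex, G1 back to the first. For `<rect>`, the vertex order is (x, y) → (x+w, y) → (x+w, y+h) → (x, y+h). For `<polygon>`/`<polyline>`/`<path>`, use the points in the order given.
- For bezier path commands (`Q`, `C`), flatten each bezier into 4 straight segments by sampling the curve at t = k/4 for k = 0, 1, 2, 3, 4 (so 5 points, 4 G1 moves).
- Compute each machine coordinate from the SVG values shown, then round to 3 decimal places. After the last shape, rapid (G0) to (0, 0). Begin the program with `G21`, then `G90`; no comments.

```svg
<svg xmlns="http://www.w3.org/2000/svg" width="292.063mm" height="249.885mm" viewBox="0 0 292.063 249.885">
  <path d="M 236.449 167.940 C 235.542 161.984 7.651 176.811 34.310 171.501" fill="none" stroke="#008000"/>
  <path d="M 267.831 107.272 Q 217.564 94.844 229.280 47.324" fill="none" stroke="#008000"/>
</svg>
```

1 u = 1 mm; y_m = 249.885 − y.

[1] `<path>` cubic bezier, #008000→score S608 F1937: (236.449,81.945) → (200.733,83.155) → (125.042,80.407) → (54.520,77.538) → (34.310,78.384)

[2] `<path>` quadratic bezier, #008000→score S608 F1937: (267.831,142.613) → (246.571,151.020) → (233.060,163.814) → (227.296,180.994) → (229.280,202.561)

G21
G90
G0 X236.449 Y81.945
M3 S608
G1 X200.733 Y83.155 F1937
G1 X125.042 Y80.407
G1 X54.520 Y77.538
G1 X34.310 Y78.384
M5
G0 X267.831 Y142.613
M3 S608
G1 X246.571 Y151.020 F1937
G1 X233.060 Y163.814
G1 X227.296 Y180.994
G1 X229.280 Y202.561
M5
G0 X0.000 Y0.000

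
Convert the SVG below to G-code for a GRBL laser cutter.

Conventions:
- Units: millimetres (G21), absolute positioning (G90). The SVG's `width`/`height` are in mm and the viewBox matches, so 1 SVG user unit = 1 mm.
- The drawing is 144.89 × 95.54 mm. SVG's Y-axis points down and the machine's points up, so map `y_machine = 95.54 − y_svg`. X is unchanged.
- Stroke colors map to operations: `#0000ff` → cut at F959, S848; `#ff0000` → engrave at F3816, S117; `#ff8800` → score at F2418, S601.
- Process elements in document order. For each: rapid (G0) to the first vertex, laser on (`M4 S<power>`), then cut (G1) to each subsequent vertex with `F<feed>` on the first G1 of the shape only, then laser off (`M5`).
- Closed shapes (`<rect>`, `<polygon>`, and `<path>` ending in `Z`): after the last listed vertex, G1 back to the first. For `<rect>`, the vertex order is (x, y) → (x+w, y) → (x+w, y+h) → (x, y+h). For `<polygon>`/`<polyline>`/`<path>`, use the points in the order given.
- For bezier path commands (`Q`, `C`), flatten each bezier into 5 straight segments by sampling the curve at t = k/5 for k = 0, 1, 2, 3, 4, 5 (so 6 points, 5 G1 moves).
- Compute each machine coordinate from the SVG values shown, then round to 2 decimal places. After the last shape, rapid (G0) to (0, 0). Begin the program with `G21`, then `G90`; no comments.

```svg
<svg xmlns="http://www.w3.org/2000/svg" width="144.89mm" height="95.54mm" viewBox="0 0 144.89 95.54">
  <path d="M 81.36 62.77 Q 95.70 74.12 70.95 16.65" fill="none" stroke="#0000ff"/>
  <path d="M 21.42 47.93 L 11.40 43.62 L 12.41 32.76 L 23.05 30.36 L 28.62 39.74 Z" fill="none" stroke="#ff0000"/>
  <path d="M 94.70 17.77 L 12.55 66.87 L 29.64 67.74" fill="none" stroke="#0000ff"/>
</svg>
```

G21
G90
G0 X81.36 Y32.77
M4 S848
G1 X85.53 Y30.98 F959
G1 X86.58 Y34.70
G1 X84.50 Y43.93
G1 X79.29 Y58.65
G1 X70.95 Y78.89
M5
G0 X21.42 Y47.61
M4 S117
G1 X11.40 Y51.92 F3816
G1 X12.41 Y62.78
G1 X23.05 Y65.18
G1 X28.62 Y55.80
G1 X21.42 Y47.61
M5
G0 X94.70 Y77.77
M4 S848
G1 X12.55 Y28.67 F959
G1 X29.64 Y27.80
M5
G0 X0.00 Y0.00

viewBox `0 0 144.89 95.54` with mm width/height → 1 unit = 1 mm. Flip: y_m = 95.54 − y_svg.

**Shape 1** — `<path>` quadratic bezier, stroke `#0000ff` → cut (S848, F959). Control points (SVG): P0=(81.36,62.77), P1=(95.70,74.12), P2=(70.95,16.65); sampled at t=k/5. Machine vertices: (81.36,32.77) → (85.53,30.98) → (86.58,34.70) → (84.50,43.93) → (79.29,58.65) → (70.95,78.89). Open path.

**Shape 2** — `<path>` regular polygon, stroke `#ff0000` → engrave (S117, F3816). Machine vertices: (21.42,47.61) → (11.40,51.92) → (12.41,62.78) → (23.05,65.18) → (28.62,55.80) → (21.42,47.61). Closed: final G1 returns to the first vertex.

**Shape 3** — `<path>` open polyline, stroke `#0000ff` → cut (S848, F959). Machine vertices: (94.70,77.77) → (12.55,28.67) → (29.64,27.80). Open path.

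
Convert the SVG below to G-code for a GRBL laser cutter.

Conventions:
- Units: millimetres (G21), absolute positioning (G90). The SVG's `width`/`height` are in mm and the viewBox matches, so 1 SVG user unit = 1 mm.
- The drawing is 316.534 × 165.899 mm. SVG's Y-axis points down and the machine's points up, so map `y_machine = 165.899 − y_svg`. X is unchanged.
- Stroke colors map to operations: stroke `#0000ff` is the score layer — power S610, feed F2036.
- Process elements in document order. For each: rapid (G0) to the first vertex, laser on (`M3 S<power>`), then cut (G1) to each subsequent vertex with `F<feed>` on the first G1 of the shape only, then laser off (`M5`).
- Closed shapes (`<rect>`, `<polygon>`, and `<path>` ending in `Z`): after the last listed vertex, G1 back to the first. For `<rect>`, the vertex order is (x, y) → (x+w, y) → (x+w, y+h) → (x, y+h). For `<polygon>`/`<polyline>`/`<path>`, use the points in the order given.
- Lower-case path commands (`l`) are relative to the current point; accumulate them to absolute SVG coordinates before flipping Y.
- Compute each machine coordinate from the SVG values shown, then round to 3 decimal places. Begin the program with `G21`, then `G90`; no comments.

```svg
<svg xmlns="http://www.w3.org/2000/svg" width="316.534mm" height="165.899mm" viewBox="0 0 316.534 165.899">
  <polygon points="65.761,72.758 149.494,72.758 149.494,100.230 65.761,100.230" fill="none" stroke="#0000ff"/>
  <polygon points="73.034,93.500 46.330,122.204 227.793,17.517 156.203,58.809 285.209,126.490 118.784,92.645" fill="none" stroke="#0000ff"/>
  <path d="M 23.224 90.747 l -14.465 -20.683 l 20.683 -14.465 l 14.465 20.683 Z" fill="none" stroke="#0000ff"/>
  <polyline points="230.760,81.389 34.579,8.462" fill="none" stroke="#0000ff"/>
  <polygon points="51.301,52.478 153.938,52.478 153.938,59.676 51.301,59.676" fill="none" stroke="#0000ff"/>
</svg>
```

Since the viewBox matches the mm dimensions, user units are millimetres directly. The only transform is the Y-flip y_m = 165.899 − y_svg.

Shape 1 is a rectangle drawn with `<polygon>`. Its stroke #0000ff means score at S610, F2036. After flipping Y the toolpath is (65.761,93.141) → (149.494,93.141) → (149.494,65.669) → (65.761,65.669) → (65.761,93.141), returning to the start.

Shape 2 is a closed polygon drawn with `<polygon>`. Its stroke #0000ff means score at S610, F2036. After flipping Y the toolpath is (73.034,72.399) → (46.330,43.695) → (227.793,148.382) → (156.203,107.090) → (285.209,39.409) → (118.784,73.254) → (73.034,72.399), returning to the start.

Shape 3 is a regular polygon drawn with `<path>`. Its stroke #0000ff means score at S610, F2036. After flipping Y the toolpath is (23.224,75.152) → (8.759,95.835) → (29.442,110.300) → (43.907,89.617) → (23.224,75.152), returning to the start.

Shape 4 is a line segment drawn with `<polyline>`. Its stroke #0000ff means score at S610, F2036. After flipping Y the toolpath is (230.760,84.510) → (34.579,157.437).

Shape 5 is a rectangle drawn with `<polygon>`. Its stroke #0000ff means score at S610, F2036. After flipping Y the toolpath is (51.301,113.421) → (153.938,113.421) → (153.938,106.223) → (51.301,106.223) → (51.301,113.421), returning to the start.

G21
G90
G0 X65.761 Y93.141
M3 S610
G1 X149.494 Y93.141 F2036
G1 X149.494 Y65.669
G1 X65.761 Y65.669
G1 X65.761 Y93.141
M5
G0 X73.034 Y72.399
M3 S610
G1 X46.330 Y43.695 F2036
G1 X227.793 Y148.382
G1 X156.203 Y107.090
G1 X285.209 Y39.409
G1 X118.784 Y73.254
G1 X73.034 Y72.399
M5
G0 X23.224 Y75.152
M3 S610
G1 X8.759 Y95.835 F2036
G1 X29.442 Y110.300
G1 X43.907 Y89.617
G1 X23.224 Y75.152
M5
G0 X230.760 Y84.510
M3 S610
G1 X34.579 Y157.437 F2036
M5
G0 X51.301 Y113.421
M3 S610
G1 X153.938 Y113.421 F2036
G1 X153.938 Y106.223
G1 X51.301 Y106.223
G1 X51.301 Y113.421
M5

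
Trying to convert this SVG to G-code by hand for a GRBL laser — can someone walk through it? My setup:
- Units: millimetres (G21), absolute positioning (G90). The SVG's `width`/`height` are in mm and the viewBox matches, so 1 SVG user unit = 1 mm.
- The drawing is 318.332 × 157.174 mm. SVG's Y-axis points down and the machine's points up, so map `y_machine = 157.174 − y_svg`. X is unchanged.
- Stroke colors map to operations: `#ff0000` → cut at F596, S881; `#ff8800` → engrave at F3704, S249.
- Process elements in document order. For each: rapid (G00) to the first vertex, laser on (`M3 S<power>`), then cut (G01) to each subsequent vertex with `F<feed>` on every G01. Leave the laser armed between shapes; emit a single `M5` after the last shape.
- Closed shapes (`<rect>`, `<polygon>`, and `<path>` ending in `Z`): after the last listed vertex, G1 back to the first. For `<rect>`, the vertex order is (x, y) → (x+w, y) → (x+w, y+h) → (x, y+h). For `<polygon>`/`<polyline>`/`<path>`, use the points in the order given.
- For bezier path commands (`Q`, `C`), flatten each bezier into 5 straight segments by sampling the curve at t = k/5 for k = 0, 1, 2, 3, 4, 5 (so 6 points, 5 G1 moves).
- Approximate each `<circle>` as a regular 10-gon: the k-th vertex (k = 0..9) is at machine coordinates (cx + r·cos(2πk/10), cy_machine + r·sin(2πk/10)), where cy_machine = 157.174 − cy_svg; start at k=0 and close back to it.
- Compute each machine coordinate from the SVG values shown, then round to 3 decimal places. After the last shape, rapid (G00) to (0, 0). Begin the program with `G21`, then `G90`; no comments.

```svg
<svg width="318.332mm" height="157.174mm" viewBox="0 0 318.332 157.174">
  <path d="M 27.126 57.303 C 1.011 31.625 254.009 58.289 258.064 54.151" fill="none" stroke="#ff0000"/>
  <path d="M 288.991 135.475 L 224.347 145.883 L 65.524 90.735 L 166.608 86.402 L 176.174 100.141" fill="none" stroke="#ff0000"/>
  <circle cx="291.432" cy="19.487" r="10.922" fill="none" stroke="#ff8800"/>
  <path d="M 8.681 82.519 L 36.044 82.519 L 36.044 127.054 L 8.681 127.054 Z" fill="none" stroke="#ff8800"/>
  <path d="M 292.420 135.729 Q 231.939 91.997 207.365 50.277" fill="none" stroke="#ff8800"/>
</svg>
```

G21
G90
G00 X27.126 Y99.871
M3 S881
G01 X40.726 Y109.662 F596
G01 X95.967 Y110.882 F596
G01 X167.501 Y107.521 F596
G01 X229.982 Y103.571 F596
G01 X258.064 Y103.023 F596
G00 X288.991 Y21.699
M3 S881
G01 X224.347 Y11.291 F596
G01 X65.524 Y66.439 F596
G01 X166.608 Y70.772 F596
G01 X176.174 Y57.033 F596
G00 X302.354 Y137.687
M3 S249
G01 X300.268 Y144.107 F3704
G01 X294.807 Y148.074 F3704
G01 X288.057 Y148.074 F3704
G01 X282.596 Y144.107 F3704
G01 X280.510 Y137.687 F3704
G01 X282.596 Y131.267 F3704
G01 X288.057 Y127.300 F3704
G01 X294.807 Y127.300 F3704
G01 X300.268 Y131.267 F3704
G01 X302.354 Y137.687 F3704
G00 X8.681 Y74.655
M3 S249
G01 X36.044 Y74.655 F3704
G01 X36.044 Y30.120 F3704
G01 X8.681 Y30.120 F3704
G01 X8.681 Y74.655 F3704
G00 X292.420 Y21.445
M3 S249
G01 X269.664 Y38.857 F3704
G01 X249.780 Y56.109 F3704
G01 X232.769 Y73.199 F3704
G01 X218.631 Y90.129 F3704
G01 X207.365 Y106.897 F3704
M5
G00 X0.000 Y0.000

Since the viewBox matches the mm dimensions, user units are millimetres directly. The only transform is the Y-flip y_m = 157.174 − y_svg.

Shape 1 is a cubic bezier drawn with `<path>`. Its stroke #ff0000 means cut at S881, F596. After flipping Y the toolpath is (27.126,99.871) → (40.726,109.662) → (95.967,110.882) → (167.501,107.521) → (229.982,103.571) → (258.064,103.023).

Shape 2 is a open polyline drawn with `<path>`. Its stroke #ff0000 means cut at S881, F596. After flipping Y the toolpath is (288.991,21.699) → (224.347,11.291) → (65.524,66.439) → (166.608,70.772) → (176.174,57.033).

Shape 3 is a circle drawn with `<circle>`. Its stroke #ff8800 means engrave at S249, F3704. After flipping Y the toolpath is (302.354,137.687) → (300.268,144.107) → (294.807,148.074) → (288.057,148.074) → (282.596,144.107) → (280.510,137.687) → (282.596,131.267) → (288.057,127.300) → (294.807,127.300) → (300.268,131.267) → (302.354,137.687), returning to the start.

Shape 4 is a rectangle drawn with `<path>`. Its stroke #ff8800 means engrave at S249, F3704. After flipping Y the toolpath is (8.681,74.655) → (36.044,74.655) → (36.044,30.120) → (8.681,30.120) → (8.681,74.655), returning to the start.

Shape 5 is a quadratic bezier drawn with `<path>`. Its stroke #ff8800 means engrave at S249, F3704. After flipping Y the toolpath is (292.420,21.445) → (269.664,38.857) → (249.780,56.109) → (232.769,73.199) → (218.631,90.129) → (207.365,106.897).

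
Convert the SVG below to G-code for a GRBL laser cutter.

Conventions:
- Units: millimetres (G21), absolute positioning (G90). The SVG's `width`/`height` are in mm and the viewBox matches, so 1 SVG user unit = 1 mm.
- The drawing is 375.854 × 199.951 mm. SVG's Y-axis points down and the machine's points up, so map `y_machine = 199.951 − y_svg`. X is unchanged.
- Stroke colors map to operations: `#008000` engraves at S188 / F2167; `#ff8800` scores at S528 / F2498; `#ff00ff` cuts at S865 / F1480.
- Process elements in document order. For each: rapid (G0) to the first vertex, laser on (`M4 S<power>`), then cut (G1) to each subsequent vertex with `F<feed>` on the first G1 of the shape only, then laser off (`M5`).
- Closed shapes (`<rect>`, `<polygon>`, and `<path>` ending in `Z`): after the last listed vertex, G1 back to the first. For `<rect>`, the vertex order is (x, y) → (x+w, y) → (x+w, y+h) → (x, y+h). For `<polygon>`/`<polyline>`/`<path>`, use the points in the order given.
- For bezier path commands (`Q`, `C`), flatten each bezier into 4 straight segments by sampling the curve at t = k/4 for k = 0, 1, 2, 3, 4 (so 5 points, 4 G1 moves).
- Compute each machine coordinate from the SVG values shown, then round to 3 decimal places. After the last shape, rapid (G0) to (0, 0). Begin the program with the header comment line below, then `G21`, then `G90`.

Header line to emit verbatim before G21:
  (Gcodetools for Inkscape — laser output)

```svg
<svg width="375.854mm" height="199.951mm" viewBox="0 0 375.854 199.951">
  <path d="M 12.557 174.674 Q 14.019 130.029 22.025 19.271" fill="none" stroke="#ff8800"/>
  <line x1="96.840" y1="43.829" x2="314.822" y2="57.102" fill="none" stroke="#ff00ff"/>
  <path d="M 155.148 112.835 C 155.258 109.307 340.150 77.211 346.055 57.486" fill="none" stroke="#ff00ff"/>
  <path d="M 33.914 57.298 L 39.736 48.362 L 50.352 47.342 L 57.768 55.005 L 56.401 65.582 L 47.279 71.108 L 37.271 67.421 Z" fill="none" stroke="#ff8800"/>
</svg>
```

(Gcodetools for Inkscape — laser output)
G21
G90
G0 X12.557 Y25.277
M4 S528
G1 X13.697 Y51.732 F2498
G1 X15.655 Y86.450
G1 X18.431 Y129.433
G1 X22.025 Y180.680
M5
G0 X96.840 Y156.122
M4 S865
G1 X314.822 Y142.849 F1480
M5
G0 X155.148 Y87.116
M4 S865
G1 X184.193 Y94.479 F1480
G1 X248.428 Y108.717
G1 X313.750 Y125.991
G1 X346.055 Y142.465
M5
G0 X33.914 Y142.653
M4 S528
G1 X39.736 Y151.589 F2498
G1 X50.352 Y152.609
G1 X57.768 Y144.946
G1 X56.401 Y134.369
G1 X47.279 Y128.843
G1 X37.271 Y132.530
G1 X33.914 Y142.653
M5
G0 X0.000 Y0.000

Since the viewBox matches the mm dimensions, user units are millimetres directly. The only transform is the Y-flip y_m = 199.951 − y_svg.

Shape 1 is a quadratic bezier drawn with `<path>`. Its stroke #ff8800 means score at S528, F2498. After flipping Y the toolpath is (12.557,25.277) → (13.697,51.732) → (15.655,86.450) → (18.431,129.433) → (22.025,180.680).

Shape 2 is a line segment drawn with `<line>`. Its stroke #ff00ff means cut at S865, F1480. After flipping Y the toolpath is (96.840,156.122) → (314.822,142.849).

Shape 3 is a cubic bezier drawn with `<path>`. Its stroke #ff00ff means cut at S865, F1480. After flipping Y the toolpath is (155.148,87.116) → (184.193,94.479) → (248.428,108.717) → (313.750,125.991) → (346.055,142.465).

Shape 4 is a regular polygon drawn with `<path>`. Its stroke #ff8800 means score at S528, F2498. After flipping Y the toolpath is (33.914,142.653) → (39.736,151.589) → (50.352,152.609) → (57.768,144.946) → (56.401,134.369) → (47.279,128.843) → (37.271,132.530) → (33.914,142.653), returning to the start.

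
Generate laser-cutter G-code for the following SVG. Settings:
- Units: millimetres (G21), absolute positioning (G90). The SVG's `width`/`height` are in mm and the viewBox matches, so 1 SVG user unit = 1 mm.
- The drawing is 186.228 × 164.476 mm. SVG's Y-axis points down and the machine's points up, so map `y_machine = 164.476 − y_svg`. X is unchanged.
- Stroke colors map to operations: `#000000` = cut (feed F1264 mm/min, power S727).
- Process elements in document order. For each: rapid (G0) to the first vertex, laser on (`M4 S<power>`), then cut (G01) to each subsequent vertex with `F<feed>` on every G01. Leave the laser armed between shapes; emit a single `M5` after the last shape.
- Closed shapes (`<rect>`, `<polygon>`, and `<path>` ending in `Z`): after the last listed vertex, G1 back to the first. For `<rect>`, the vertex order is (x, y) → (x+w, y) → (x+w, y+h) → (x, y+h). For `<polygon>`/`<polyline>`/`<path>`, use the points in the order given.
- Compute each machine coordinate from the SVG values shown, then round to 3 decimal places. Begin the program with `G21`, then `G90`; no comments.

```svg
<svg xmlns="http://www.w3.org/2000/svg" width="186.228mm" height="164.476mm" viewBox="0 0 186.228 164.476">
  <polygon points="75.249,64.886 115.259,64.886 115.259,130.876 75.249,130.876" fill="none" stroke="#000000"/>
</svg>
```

G21
G90
G0 X75.249 Y99.590
M4 S727
G01 X115.259 Y99.590 F1264
G01 X115.259 Y33.600 F1264
G01 X75.249 Y33.600 F1264
G01 X75.249 Y99.590 F1264
M5

viewBox `0 0 186.228 164.476` with mm width/height → 1 unit = 1 mm. Flip: y_m = 164.476 − y_svg.

**Shape 1** — `<polygon>` rectangle, stroke `#000000` → cut (S727, F1264). Machine vertices: (75.249,99.590) → (115.259,99.590) → (115.259,33.600) → (75.249,33.600) → (75.249,99.590). Closed: final G1 returns to the first vertex.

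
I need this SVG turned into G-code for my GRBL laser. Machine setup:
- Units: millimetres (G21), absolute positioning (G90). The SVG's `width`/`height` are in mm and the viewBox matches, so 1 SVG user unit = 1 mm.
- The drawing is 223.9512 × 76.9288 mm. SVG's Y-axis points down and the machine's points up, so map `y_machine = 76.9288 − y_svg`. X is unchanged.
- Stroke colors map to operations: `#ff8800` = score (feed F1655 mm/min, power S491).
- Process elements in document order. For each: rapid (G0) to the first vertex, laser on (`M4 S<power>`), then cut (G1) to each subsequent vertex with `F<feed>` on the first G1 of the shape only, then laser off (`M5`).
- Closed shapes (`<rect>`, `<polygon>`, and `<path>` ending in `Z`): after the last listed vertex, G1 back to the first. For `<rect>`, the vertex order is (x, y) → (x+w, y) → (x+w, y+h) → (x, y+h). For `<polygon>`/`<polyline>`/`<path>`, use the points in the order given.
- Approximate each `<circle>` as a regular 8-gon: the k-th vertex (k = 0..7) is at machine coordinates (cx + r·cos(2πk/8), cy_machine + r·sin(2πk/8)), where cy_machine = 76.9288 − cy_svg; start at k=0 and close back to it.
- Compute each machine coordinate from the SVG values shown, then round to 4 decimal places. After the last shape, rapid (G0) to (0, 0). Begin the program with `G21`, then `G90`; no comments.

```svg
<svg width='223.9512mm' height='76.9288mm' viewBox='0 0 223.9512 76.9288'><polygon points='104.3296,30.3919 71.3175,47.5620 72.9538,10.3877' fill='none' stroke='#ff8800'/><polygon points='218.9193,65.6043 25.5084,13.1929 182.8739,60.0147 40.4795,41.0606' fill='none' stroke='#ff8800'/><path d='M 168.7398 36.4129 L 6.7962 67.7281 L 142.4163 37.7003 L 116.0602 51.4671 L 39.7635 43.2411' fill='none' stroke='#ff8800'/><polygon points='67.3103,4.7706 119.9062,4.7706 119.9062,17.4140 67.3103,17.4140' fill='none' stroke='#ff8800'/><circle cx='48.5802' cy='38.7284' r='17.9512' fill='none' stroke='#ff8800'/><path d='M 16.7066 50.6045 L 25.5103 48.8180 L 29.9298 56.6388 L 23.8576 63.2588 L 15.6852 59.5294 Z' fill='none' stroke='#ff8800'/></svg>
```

viewBox `0 0 223.9512 76.9288` with mm width/height → 1 unit = 1 mm. Flip: y_m = 76.9288 − y_svg.

**Shape 1** — `<polygon>` regular polygon, stroke `#ff8800` → score (S491, F1655). Machine vertices: (104.3296,46.5369) → (71.3175,29.3668) → (72.9538,66.5411) → (104.3296,46.5369). Closed: final G1 returns to the first vertex.

**Shape 2** — `<polygon>` closed polygon, stroke `#ff8800` → score (S491, F1655). Machine vertices: (218.9193,11.3245) → (25.5084,63.7359) → (182.8739,16.9141) → (40.4795,35.8682) → (218.9193,11.3245). Closed: final G1 returns to the first vertex.

**Shape 3** — `<path>` open polyline, stroke `#ff8800` → score (S491, F1655). Machine vertices: (168.7398,40.5159) → (6.7962,9.2007) → (142.4163,39.2285) → (116.0602,25.4617) → (39.7635,33.6877). Open path.

**Shape 4** — `<polygon>` rectangle, stroke `#ff8800` → score (S491, F1655). Machine vertices: (67.3103,72.1582) → (119.9062,72.1582) → (119.9062,59.5148) → (67.3103,59.5148) → (67.3103,72.1582). Closed: final G1 returns to the first vertex.

**Shape 5** — `<circle>` circle, stroke `#ff8800` → score (S491, F1655). Machine vertices: (66.5314,38.2004) → (61.2736,50.8938) → (48.5802,56.1516) → (35.8868,50.8938) → (30.6290,38.2004) → (35.8868,25.5070) → (48.5802,20.2492) → (61.2736,25.5070) → (66.5314,38.2004). Closed: final G1 returns to the first vertex.

**Shape 6** — `<path>` regular polygon, stroke `#ff8800` → score (S491, F1655). Machine vertices: (16.7066,26.3243) → (25.5103,28.1108) → (29.9298,20.2900) → (23.8576,13.6700) → (15.6852,17.3994) → (16.7066,26.3243). Closed: final G1 returns to the first vertex.

G21
G90
G0 X104.3296 Y46.5369
M4 S491
G1 X71.3175 Y29.3668 F1655
G1 X72.9538 Y66.5411
G1 X104.3296 Y46.5369
M5
G0 X218.9193 Y11.3245
M4 S491
G1 X25.5084 Y63.7359 F1655
G1 X182.8739 Y16.9141
G1 X40.4795 Y35.8682
G1 X218.9193 Y11.3245
M5
G0 X168.7398 Y40.5159
M4 S491
G1 X6.7962 Y9.2007 F1655
G1 X142.4163 Y39.2285
G1 X116.0602 Y25.4617
G1 X39.7635 Y33.6877
M5
G0 X67.3103 Y72.1582
M4 S491
G1 X119.9062 Y72.1582 F1655
G1 X119.9062 Y59.5148
G1 X67.3103 Y59.5148
G1 X67.3103 Y72.1582
M5
G0 X66.5314 Y38.2004
M4 S491
G1 X61.2736 Y50.8938 F1655
G1 X48.5802 Y56.1516
G1 X35.8868 Y50.8938
G1 X30.6290 Y38.2004
G1 X35.8868 Y25.5070
G1 X48.5802 Y20.2492
G1 X61.2736 Y25.5070
G1 X66.5314 Y38.2004
M5
G0 X16.7066 Y26.3243
M4 S491
G1 X25.5103 Y28.1108 F1655
G1 X29.9298 Y20.2900
G1 X23.8576 Y13.6700
G1 X15.6852 Y17.3994
G1 X16.7066 Y26.3243
M5
G0 X0.0000 Y0.0000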